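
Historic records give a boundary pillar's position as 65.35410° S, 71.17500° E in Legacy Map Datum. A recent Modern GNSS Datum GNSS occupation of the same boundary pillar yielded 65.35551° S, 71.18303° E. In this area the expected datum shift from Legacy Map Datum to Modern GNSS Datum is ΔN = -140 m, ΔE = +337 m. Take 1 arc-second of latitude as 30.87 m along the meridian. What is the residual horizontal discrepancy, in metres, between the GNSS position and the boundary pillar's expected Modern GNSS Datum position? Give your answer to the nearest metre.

39 m

Observed coordinate differences: Δφ = -0.00141°, Δλ = +0.00803°.
Converting to metres (1° lat = 111132 m, cos φ = 0.417009): observed ΔN = -156.7 m, observed ΔE = 372.1 m.
Subtracting the expected shift leaves a residual of -156.7 − (-140) = -16.7 m north and 372.1 − (337) = 35.1 m east.
Residual distance = √((-16.7)² + 35.1²) = 38.9 m.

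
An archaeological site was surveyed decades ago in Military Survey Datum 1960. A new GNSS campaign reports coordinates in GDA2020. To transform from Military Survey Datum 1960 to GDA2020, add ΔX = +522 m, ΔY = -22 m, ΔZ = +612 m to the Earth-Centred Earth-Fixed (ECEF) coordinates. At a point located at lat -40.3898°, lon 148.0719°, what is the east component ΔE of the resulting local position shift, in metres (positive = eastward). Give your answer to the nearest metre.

The local east axis at (φ, λ) is (−sin λ, cos λ, 0), so ΔE = −sin(148.0719°)·522 + cos(148.0719°)·(-22) = -257.39 m.

ΔE = -257 m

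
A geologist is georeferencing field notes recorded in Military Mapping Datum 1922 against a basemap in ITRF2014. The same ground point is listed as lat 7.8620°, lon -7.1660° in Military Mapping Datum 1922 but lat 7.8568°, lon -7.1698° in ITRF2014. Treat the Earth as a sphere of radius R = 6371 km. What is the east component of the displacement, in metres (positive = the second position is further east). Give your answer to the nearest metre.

ΔE = -419 m

Δφ = 7.8568° − 7.8620° = -0.0052°; Δλ = -7.1698° − -7.1660° = -0.0038°.
1° along a meridian = πR/180 = 111195 m.
ΔN = Δφ × 111195 = -578.2 m; ΔE = Δλ × 111195 × cos(7.8620°) = -0.0038 × 111195 × 0.990600 = -418.6 m.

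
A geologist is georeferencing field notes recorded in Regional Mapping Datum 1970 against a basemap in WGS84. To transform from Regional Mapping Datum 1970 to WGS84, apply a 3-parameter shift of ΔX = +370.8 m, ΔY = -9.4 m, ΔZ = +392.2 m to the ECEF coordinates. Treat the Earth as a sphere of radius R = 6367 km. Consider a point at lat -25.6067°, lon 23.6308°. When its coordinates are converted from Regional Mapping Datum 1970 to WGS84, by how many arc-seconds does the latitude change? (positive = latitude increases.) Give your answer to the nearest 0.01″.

Δφ = 16.16″

sin φ = -0.432191, cos φ = 0.901782, sin λ = 0.400842, cos λ = 0.916147.
North component: ΔN = −sin φ cos λ·ΔX − sin φ sin λ·ΔY + cos φ·ΔZ = −(-0.432191)(0.916147)(370.8) − (-0.432191)(0.400842)(-9.4) + (0.901782)(392.2) = 498.87 m.
1° of latitude spans πR/180 = 111125 m, so Δφ = 498.87 / 111125 × 3600 = 16.161″.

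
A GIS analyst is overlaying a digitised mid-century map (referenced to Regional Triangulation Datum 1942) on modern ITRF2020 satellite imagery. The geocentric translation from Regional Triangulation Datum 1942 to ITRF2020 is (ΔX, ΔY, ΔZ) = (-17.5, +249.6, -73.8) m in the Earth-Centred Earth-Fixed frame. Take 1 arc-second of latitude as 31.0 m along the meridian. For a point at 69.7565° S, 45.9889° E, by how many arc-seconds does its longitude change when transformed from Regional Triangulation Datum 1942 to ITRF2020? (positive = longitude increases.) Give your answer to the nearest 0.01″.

sin φ = -0.938231, cos φ = 0.346011, sin λ = 0.719205, cos λ = 0.694798.
East component: ΔE = −sin λ·ΔX + cos λ·ΔY = −(0.719205)(-17.5) + (0.694798)(249.6) = 186.01 m.
1° of latitude spans 3600 × 31.00 = 111600 m; at latitude φ, 1° of longitude spans that × cos φ = 38614.8 m, so Δλ = 186.01 / 38614.8 × 3600 = 17.341″.

Δλ = 17.34″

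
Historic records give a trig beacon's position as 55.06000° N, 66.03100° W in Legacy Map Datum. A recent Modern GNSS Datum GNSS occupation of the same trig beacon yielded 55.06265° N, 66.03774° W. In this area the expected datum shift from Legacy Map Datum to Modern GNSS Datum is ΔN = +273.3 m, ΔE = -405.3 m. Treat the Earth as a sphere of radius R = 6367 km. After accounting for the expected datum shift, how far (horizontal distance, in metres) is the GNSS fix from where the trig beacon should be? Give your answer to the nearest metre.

Observed coordinate differences: Δφ = +0.00265°, Δλ = -0.00674°.
Converting to metres (1° lat = 111125 m, cos φ = 0.572718): observed ΔN = 294.5 m, observed ΔE = -429.0 m.
Subtracting the expected shift leaves a residual of 294.5 − (273.3) = 21.2 m north and -429.0 − (-405.3) = -23.7 m east.
Residual distance = √(21.2² + (-23.7)²) = 31.8 m.

32 m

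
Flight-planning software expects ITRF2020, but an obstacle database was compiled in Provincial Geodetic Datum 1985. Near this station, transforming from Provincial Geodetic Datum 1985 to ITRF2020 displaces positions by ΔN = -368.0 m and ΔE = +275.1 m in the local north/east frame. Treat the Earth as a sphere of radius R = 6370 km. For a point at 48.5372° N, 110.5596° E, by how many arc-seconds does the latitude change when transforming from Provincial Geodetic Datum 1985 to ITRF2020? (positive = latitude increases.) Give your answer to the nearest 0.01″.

Δφ = -11.92″

On a sphere of radius R, 1 rad of latitude = R, so Δφ = ΔN / R = -368.0 / 6370000 = -5.7771e-05 rad = -11.916″.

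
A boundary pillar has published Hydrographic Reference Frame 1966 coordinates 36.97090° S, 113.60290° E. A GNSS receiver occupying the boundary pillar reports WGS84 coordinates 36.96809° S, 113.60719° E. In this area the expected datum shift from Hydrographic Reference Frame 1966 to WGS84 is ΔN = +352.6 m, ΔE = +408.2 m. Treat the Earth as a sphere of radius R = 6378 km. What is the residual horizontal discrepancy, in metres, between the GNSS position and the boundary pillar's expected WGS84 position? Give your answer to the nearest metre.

48 m

Observed coordinate differences: Δφ = +0.00281°, Δλ = +0.00429°.
Converting to metres (1° lat = 111317 m, cos φ = 0.798941): observed ΔN = 312.8 m, observed ΔE = 381.5 m.
Subtracting the expected shift leaves a residual of 312.8 − (352.6) = -39.8 m north and 381.5 − (408.2) = -26.7 m east.
Residual distance = √((-39.8)² + (-26.7)²) = 47.9 m.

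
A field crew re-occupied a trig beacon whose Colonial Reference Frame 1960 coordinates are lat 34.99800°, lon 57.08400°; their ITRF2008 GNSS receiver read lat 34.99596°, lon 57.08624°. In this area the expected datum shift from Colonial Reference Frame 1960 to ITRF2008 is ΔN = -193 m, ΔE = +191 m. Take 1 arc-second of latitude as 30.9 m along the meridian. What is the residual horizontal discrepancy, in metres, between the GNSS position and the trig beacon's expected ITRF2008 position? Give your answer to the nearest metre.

Observed coordinate differences: Δφ = -0.00204°, Δλ = +0.00224°.
Converting to metres (1° lat = 111240 m, cos φ = 0.819172): observed ΔN = -226.9 m, observed ΔE = 204.1 m.
Subtracting the expected shift leaves a residual of -226.9 − (-193) = -33.9 m north and 204.1 − (191) = 13.1 m east.
Residual distance = √((-33.9)² + 13.1²) = 36.4 m.

36 m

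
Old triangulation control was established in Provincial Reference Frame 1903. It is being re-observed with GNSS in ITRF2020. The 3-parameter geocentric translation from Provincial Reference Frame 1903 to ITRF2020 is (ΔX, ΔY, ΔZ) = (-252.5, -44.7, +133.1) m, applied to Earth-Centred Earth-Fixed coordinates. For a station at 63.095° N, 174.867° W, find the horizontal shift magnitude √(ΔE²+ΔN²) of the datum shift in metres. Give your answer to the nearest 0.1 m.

The local east axis at (φ, λ) is (−sin λ, cos λ, 0), so ΔE = −sin(-174.867°)·(-252.5) + cos(-174.867°)·(-44.7) = 21.93 m.
The local north axis is (−sin φ cos λ, −sin φ sin λ, cos φ), giving ΔN = -224.266 − 3.566 + 60.229 = -167.60 m.
Horizontal magnitude = √(ΔE² + ΔN²) = √(21.93² + (-167.60)²) = 169.03 m.

169.0 m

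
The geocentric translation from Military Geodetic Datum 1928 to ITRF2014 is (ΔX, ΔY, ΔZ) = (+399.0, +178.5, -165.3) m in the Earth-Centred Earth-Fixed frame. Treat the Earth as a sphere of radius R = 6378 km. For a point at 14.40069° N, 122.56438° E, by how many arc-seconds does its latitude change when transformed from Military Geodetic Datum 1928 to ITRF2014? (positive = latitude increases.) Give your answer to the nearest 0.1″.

Δφ = -4.7″

sin φ = 0.248702, cos φ = 0.968580, sin λ = 0.842787, cos λ = -0.538247.
North component: ΔN = −sin φ cos λ·ΔX − sin φ sin λ·ΔY + cos φ·ΔZ = −(0.248702)(-0.538247)(399.0) − (0.248702)(0.842787)(178.5) + (0.968580)(-165.3) = -144.11 m.
1° of latitude spans πR/180 = 111317 m, so Δφ = -144.11 / 111317 × 3600 = -4.660″.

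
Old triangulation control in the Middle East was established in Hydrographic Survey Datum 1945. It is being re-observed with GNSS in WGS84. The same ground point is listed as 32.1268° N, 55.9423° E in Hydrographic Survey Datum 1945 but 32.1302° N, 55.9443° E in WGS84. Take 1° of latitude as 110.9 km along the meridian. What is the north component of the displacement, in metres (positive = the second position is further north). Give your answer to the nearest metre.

Δφ = 32.1302° − 32.1268° = +0.0034°; Δλ = 55.9443° − 55.9423° = +0.0020°.
ΔN = Δφ × 110900 = 377.1 m; ΔE = Δλ × 110900 × cos(32.1268°) = +0.0020 × 110900 × 0.846873 = 187.8 m.

ΔN = 377 m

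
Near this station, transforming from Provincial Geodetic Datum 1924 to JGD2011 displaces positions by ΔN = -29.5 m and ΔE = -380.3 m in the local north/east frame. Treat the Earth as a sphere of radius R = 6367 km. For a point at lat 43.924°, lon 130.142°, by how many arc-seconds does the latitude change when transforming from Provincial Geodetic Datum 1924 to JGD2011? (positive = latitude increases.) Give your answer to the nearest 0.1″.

On a sphere of radius R, 1 rad of latitude = R, so Δφ = ΔN / R = -29.5 / 6367000 = -4.6333e-06 rad = -0.956″.

Δφ = -1.0″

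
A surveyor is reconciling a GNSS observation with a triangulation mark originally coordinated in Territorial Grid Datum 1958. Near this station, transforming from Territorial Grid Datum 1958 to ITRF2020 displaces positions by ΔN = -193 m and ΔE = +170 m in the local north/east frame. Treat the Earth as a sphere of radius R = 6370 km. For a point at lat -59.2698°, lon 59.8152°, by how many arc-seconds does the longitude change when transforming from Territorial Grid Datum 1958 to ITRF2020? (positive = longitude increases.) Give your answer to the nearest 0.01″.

At latitude -59.2698°, cos φ = 0.510996.
One radian of longitude at latitude φ spans R cos φ, so Δλ = ΔE / (R cos φ) = 170.0 / (6370000 × 0.510996) = 5.2227e-05 rad = 10.773″.

Δλ = 10.77″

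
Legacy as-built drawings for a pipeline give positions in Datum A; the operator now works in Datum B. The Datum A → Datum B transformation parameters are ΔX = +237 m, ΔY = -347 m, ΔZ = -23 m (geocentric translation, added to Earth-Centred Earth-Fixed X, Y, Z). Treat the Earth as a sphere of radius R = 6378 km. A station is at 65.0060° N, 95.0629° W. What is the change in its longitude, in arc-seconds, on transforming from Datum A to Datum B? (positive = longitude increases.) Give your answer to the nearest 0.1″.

Δλ = 20.4″

sin φ = 0.906352, cos φ = 0.422523, sin λ = -0.996098, cos λ = -0.088249.
East component: ΔE = −sin λ·ΔX + cos λ·ΔY = −(-0.996098)(237) + (-0.088249)(-347) = 266.70 m.
1° of latitude spans πR/180 = 111317 m; at latitude φ, 1° of longitude spans that × cos φ = 47034.1 m, so Δλ = 266.70 / 47034.1 × 3600 = 20.413″.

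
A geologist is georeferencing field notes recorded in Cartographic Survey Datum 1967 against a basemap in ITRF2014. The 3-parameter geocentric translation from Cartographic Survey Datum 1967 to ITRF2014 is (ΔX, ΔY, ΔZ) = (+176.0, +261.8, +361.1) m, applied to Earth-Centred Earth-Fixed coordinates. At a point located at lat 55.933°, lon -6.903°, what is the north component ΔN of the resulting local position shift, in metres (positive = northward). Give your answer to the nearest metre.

The local north axis is (−sin φ cos λ, −sin φ sin λ, cos φ), giving ΔN = -144.739 + 26.065 + 202.274 = 83.60 m.

ΔN = 84 m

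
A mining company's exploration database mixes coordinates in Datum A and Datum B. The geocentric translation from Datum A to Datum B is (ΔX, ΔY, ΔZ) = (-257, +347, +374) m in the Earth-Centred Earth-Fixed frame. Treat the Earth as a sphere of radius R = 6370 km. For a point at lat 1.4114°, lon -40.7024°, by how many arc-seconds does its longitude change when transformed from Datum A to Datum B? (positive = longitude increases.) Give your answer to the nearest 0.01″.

sin φ = 0.024631, cos φ = 0.999697, sin λ = -0.652130, cos λ = 0.758107.
East component: ΔE = −sin λ·ΔX + cos λ·ΔY = −(-0.652130)(-257) + (0.758107)(347) = 95.47 m.
1° of latitude spans πR/180 = 111177 m; at latitude φ, 1° of longitude spans that × cos φ = 111143.7 m, so Δλ = 95.47 / 111143.7 × 3600 = 3.092″.

Δλ = 3.09″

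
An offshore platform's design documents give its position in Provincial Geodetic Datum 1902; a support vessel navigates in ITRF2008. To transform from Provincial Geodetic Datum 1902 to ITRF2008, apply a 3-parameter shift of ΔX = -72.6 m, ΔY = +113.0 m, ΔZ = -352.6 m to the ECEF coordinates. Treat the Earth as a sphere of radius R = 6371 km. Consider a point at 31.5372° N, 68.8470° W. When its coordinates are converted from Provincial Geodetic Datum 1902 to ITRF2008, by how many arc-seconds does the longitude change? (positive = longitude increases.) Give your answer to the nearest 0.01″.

Δλ = -1.02″

sin φ = 0.523052, cos φ = 0.852301, sin λ = -0.932620, cos λ = 0.360860.
East component: ΔE = −sin λ·ΔX + cos λ·ΔY = −(-0.932620)(-72.6) + (0.360860)(113.0) = -26.93 m.
1° of latitude spans πR/180 = 111195 m; at latitude φ, 1° of longitude spans that × cos φ = 94771.5 m, so Δλ = -26.93 / 94771.5 × 3600 = -1.023″.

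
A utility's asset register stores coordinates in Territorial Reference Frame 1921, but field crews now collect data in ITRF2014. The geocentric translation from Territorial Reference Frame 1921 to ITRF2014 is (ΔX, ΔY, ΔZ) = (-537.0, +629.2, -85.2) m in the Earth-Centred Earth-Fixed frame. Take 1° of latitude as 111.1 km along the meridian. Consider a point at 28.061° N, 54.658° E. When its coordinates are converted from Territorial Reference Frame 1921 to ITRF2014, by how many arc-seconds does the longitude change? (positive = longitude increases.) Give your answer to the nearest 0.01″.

Δλ = 29.45″

sin φ = 0.470411, cos φ = 0.882447, sin λ = 0.815714, cos λ = 0.578456.
East component: ΔE = −sin λ·ΔX + cos λ·ΔY = −(0.815714)(-537.0) + (0.578456)(629.2) = 802.00 m.
1° of latitude spans 111100 m; at latitude φ, 1° of longitude spans that × cos φ = 98039.9 m, so Δλ = 802.00 / 98039.9 × 3600 = 29.449″.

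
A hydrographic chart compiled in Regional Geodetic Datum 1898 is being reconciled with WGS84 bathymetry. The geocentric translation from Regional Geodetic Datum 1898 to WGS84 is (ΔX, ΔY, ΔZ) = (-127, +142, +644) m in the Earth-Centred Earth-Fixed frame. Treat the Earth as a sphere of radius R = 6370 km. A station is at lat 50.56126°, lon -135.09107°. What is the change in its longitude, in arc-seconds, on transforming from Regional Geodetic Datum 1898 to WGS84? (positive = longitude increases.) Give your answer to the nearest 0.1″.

Δλ = -9.7″

sin φ = 0.772304, cos φ = 0.635253, sin λ = -0.705982, cos λ = -0.708230.
East component: ΔE = −sin λ·ΔX + cos λ·ΔY = −(-0.705982)(-127) + (-0.708230)(142) = -190.23 m.
1° of latitude spans πR/180 = 111177 m; at latitude φ, 1° of longitude spans that × cos φ = 70625.8 m, so Δλ = -190.23 / 70625.8 × 3600 = -9.696″.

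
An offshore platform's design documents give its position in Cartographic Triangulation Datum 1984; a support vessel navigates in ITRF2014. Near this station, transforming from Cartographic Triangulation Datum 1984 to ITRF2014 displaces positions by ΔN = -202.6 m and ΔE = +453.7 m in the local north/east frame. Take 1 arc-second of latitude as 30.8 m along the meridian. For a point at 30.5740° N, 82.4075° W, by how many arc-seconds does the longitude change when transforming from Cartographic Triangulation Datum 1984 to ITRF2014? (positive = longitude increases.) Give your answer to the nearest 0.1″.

At latitude 30.5740°, cos φ = 0.860973.
1″ of longitude at this latitude = 30.80 × cos φ = 26.5180 m, so Δλ = 453.7 / 26.5180 = 17.109″.

Δλ = 17.1″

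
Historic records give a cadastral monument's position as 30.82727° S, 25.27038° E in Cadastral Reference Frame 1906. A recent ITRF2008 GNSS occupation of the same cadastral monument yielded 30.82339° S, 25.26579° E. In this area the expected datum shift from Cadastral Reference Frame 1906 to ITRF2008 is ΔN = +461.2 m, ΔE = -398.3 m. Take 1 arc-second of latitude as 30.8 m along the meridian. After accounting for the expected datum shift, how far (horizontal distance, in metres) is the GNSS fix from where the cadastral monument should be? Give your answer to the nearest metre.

Observed coordinate differences: Δφ = +0.00388°, Δλ = -0.00459°.
Converting to metres (1° lat = 110880 m, cos φ = 0.858716): observed ΔN = 430.2 m, observed ΔE = -437.0 m.
Subtracting the expected shift leaves a residual of 430.2 − (461.2) = -31.0 m north and -437.0 − (-398.3) = -38.7 m east.
Residual distance = √((-31.0)² + (-38.7)²) = 49.6 m.

50 m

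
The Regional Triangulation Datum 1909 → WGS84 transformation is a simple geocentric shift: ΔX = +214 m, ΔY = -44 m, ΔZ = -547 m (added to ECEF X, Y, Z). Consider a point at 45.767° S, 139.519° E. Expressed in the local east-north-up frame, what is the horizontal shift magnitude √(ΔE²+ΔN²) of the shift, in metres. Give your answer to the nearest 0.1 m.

At φ = -45.767°, λ = 139.519°: sin φ = -0.716509, cos φ = 0.697578, sin λ = 0.649196, cos λ = -0.760621.
ΔE = −sin λ·ΔX + cos λ·ΔY = −(0.649196)·(214) + (-0.760621)·(-44) = -105.46 m.
ΔN = −sin φ cos λ·ΔX − sin φ sin λ·ΔY + cos φ·ΔZ = −(-0.716509)(-0.760621)(214) − (-0.716509)(0.649196)(-44) + (0.697578)(-547) = -518.67 m.
Horizontal magnitude = √(ΔE² + ΔN²) = √((-105.46)² + (-518.67)²) = 529.28 m.

529.3 m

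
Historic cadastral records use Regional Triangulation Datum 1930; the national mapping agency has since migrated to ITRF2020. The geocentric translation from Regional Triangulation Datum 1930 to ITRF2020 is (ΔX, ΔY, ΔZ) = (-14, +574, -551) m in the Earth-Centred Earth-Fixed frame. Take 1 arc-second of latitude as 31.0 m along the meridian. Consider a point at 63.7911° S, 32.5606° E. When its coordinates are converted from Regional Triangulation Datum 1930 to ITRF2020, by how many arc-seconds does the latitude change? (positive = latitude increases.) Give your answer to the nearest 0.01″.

Δφ = 0.75″

sin φ = -0.897190, cos φ = 0.441645, sin λ = 0.538191, cos λ = 0.842823.
North component: ΔN = −sin φ cos λ·ΔX − sin φ sin λ·ΔY + cos φ·ΔZ = −(-0.897190)(0.842823)(-14) − (-0.897190)(0.538191)(574) + (0.441645)(-551) = 23.23 m.
1° of latitude spans 3600 × 31.00 = 111600 m, so Δφ = 23.23 / 111600 × 3600 = 0.749″.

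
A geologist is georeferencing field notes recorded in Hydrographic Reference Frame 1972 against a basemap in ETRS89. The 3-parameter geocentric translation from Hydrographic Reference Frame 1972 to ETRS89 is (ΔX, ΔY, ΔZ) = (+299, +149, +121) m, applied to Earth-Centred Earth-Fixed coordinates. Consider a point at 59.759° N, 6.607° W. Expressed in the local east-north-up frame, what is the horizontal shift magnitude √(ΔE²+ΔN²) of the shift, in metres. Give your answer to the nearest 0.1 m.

256.9 m

At φ = 59.759°, λ = -6.607°: sin φ = 0.863915, cos φ = 0.503638, sin λ = -0.115059, cos λ = 0.993359.
ΔE = −sin λ·ΔX + cos λ·ΔY = −(-0.115059)·(299) + (0.993359)·(149) = 182.41 m.
ΔN = −sin φ cos λ·ΔX − sin φ sin λ·ΔY + cos φ·ΔZ = −(0.863915)(0.993359)(299) − (0.863915)(-0.115059)(149) + (0.503638)(121) = -180.84 m.
Horizontal magnitude = √(ΔE² + ΔN²) = √(182.41² + (-180.84)²) = 256.86 m.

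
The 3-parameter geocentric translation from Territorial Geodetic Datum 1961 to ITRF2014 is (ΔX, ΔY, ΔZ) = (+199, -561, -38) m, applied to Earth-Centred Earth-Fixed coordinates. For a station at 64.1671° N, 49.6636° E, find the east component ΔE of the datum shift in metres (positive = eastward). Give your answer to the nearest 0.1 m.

At φ = 64.1671°, λ = 49.6636°: sin φ = 0.900069, cos φ = 0.435748, sin λ = 0.762257, cos λ = 0.647274.
ΔE = −sin λ·ΔX + cos λ·ΔY = −(0.762257)·(199) + (0.647274)·(-561) = -514.81 m.

ΔE = -514.8 m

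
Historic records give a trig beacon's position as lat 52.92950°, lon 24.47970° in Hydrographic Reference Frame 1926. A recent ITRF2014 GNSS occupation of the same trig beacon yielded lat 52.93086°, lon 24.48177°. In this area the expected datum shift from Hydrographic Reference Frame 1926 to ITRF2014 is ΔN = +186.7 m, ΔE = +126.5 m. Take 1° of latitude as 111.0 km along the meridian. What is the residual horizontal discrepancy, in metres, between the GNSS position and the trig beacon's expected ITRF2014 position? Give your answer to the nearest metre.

38 m

Observed coordinate differences: Δφ = +0.00136°, Δλ = +0.00207°.
Converting to metres (1° lat = 111000 m, cos φ = 0.602797): observed ΔN = 151.0 m, observed ΔE = 138.5 m.
Subtracting the expected shift leaves a residual of 151.0 − (186.7) = -35.7 m north and 138.5 − (126.5) = 12.0 m east.
Residual distance = √((-35.7)² + 12.0²) = 37.7 m.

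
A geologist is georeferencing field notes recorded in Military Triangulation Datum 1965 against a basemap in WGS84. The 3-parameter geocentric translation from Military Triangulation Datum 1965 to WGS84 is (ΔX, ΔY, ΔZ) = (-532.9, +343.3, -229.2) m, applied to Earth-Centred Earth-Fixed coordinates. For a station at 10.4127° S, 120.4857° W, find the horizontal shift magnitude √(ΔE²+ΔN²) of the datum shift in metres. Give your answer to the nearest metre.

The local east axis at (φ, λ) is (−sin λ, cos λ, 0), so ΔE = −sin(-120.4857°)·(-532.9) + cos(-120.4857°)·343.3 = -633.39 m.
The local north axis is (−sin φ cos λ, −sin φ sin λ, cos φ), giving ΔN = 48.863 − 53.469 − 225.425 = -230.03 m.
Horizontal magnitude = √(ΔE² + ΔN²) = √((-633.39)² + (-230.03)²) = 673.87 m.

674 m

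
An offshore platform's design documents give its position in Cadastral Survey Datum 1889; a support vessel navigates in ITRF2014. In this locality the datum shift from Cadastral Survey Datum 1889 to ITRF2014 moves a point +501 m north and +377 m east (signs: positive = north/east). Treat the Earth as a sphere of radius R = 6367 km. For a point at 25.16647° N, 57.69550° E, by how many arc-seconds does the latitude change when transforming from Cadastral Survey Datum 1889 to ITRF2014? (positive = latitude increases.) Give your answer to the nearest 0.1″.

Δφ = 16.2″

On a sphere of radius R, 1 rad of latitude = R, so Δφ = ΔN / R = 501.0 / 6367000 = 7.8687e-05 rad = 16.230″.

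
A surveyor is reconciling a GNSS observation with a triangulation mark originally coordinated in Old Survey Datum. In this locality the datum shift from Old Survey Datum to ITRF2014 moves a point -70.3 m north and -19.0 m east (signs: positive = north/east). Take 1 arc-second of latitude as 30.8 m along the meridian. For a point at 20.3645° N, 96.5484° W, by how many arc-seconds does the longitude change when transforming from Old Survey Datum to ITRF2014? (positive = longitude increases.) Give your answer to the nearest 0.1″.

At latitude 20.3645°, cos φ = 0.937498.
1″ of longitude at this latitude = 30.80 × cos φ = 28.8749 m, so Δλ = -19.0 / 28.8749 = -0.658″.

Δλ = -0.7″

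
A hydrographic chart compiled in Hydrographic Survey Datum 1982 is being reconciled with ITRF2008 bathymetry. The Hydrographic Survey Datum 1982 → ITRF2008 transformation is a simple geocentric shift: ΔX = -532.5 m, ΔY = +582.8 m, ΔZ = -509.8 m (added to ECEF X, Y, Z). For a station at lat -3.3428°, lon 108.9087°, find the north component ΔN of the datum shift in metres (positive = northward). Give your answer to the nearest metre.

ΔN = -467 m

At φ = -3.3428°, λ = 108.9087°: sin φ = -0.058310, cos φ = 0.998299, sin λ = 0.946036, cos λ = -0.324061.
ΔN = −sin φ cos λ·ΔX − sin φ sin λ·ΔY + cos φ·ΔZ = −(-0.058310)(-0.324061)(-532.5) − (-0.058310)(0.946036)(582.8) + (0.998299)(-509.8) = -466.72 m.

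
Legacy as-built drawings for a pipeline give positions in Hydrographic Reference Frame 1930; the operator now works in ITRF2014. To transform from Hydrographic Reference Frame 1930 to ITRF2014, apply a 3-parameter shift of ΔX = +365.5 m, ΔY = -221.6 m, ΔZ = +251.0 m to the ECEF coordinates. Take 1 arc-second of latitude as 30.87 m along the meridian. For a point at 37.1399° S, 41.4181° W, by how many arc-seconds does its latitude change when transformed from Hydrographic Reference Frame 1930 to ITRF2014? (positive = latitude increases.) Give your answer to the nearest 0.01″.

Δφ = 14.71″

sin φ = -0.603763, cos φ = 0.797164, sin λ = -0.661549, cos λ = 0.749902.
North component: ΔN = −sin φ cos λ·ΔX − sin φ sin λ·ΔY + cos φ·ΔZ = −(-0.603763)(0.749902)(365.5) − (-0.603763)(-0.661549)(-221.6) + (0.797164)(251.0) = 454.08 m.
1° of latitude spans 3600 × 30.87 = 111132 m, so Δφ = 454.08 / 111132 × 3600 = 14.710″.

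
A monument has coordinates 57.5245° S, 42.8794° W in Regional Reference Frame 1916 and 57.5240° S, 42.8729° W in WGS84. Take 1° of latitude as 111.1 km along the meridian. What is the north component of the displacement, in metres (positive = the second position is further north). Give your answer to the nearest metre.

ΔN = 56 m

Δφ = -57.5240° − -57.5245° = +0.0005°; Δλ = -42.8729° − -42.8794° = +0.0065°.
ΔN = Δφ × 111100 = 55.6 m; ΔE = Δλ × 111100 × cos(-57.5245°) = +0.0065 × 111100 × 0.536939 = 387.8 m.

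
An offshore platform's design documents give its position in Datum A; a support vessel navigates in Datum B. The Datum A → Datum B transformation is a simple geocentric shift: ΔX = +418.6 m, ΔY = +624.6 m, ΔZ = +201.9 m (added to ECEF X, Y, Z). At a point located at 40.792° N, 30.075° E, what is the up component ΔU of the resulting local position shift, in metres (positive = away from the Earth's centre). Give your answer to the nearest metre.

ΔU = 643 m

The local up (radial) axis is (cos φ cos λ, cos φ sin λ, sin φ), giving ΔU = 274.250 + 236.974 + 131.904 = 643.13 m.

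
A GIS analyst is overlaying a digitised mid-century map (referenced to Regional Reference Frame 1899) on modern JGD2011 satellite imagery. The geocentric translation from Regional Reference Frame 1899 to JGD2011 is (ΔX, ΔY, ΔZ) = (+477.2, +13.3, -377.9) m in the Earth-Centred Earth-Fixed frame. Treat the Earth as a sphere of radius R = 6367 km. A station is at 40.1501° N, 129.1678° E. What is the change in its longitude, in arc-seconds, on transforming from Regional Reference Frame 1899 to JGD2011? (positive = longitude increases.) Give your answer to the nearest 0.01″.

Δλ = -16.04″

sin φ = 0.644792, cos φ = 0.764358, sin λ = 0.775300, cos λ = -0.631594.
East component: ΔE = −sin λ·ΔX + cos λ·ΔY = −(0.775300)(477.2) + (-0.631594)(13.3) = -378.37 m.
1° of latitude spans πR/180 = 111125 m; at latitude φ, 1° of longitude spans that × cos φ = 84939.4 m, so Δλ = -378.37 / 84939.4 × 3600 = -16.037″.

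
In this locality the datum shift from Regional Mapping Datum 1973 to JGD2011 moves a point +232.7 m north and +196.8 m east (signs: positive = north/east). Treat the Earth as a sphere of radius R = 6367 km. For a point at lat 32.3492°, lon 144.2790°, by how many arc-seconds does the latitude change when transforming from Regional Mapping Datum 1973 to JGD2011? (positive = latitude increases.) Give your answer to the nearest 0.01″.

Δφ = 7.54″

On a sphere of radius R, 1 rad of latitude = R, so Δφ = ΔN / R = 232.7 / 6367000 = 3.6548e-05 rad = 7.539″.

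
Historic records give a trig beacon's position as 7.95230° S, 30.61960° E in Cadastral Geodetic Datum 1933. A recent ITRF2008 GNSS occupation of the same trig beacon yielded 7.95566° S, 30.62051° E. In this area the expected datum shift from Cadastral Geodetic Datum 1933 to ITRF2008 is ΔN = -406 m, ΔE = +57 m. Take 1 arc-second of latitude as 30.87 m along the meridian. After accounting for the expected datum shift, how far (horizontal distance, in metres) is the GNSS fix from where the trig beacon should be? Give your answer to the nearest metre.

54 m

Observed coordinate differences: Δφ = -0.00336°, Δλ = +0.00091°.
Converting to metres (1° lat = 111132 m, cos φ = 0.990384): observed ΔN = -373.4 m, observed ΔE = 100.2 m.
Subtracting the expected shift leaves a residual of -373.4 − (-406) = 32.6 m north and 100.2 − (57) = 43.2 m east.
Residual distance = √(32.6² + 43.2²) = 54.1 m.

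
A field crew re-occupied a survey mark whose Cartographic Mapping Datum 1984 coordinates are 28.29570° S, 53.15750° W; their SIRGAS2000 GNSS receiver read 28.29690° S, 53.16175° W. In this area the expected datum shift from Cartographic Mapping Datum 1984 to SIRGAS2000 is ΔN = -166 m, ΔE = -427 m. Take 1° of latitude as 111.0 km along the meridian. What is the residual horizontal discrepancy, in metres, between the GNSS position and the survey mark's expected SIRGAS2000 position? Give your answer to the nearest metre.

Observed coordinate differences: Δφ = -0.00120°, Δλ = -0.00425°.
Converting to metres (1° lat = 111000 m, cos φ = 0.880513): observed ΔN = -133.2 m, observed ΔE = -415.4 m.
Subtracting the expected shift leaves a residual of -133.2 − (-166) = 32.8 m north and -415.4 − (-427) = 11.6 m east.
Residual distance = √(32.8² + 11.6²) = 34.8 m.

35 m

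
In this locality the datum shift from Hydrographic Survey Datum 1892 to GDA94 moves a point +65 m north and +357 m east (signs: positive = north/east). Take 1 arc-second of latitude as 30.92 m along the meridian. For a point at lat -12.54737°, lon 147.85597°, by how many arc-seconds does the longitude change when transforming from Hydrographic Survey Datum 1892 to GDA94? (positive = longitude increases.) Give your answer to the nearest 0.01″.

Δλ = 11.83″

At latitude -12.54737°, cos φ = 0.976117.
1″ of longitude at this latitude = 30.92 × cos φ = 30.1815 m, so Δλ = 357.0 / 30.1815 = 11.828″.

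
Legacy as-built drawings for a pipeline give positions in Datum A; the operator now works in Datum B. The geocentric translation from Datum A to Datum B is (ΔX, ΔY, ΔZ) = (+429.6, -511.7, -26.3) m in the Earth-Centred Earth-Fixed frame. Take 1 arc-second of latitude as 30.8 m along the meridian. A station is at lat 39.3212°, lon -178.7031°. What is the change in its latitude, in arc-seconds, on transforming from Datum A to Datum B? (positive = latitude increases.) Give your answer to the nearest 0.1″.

Δφ = 7.9″

sin φ = 0.633667, cos φ = 0.773606, sin λ = -0.022633, cos λ = -0.999744.
North component: ΔN = −sin φ cos λ·ΔX − sin φ sin λ·ΔY + cos φ·ΔZ = −(0.633667)(-0.999744)(429.6) − (0.633667)(-0.022633)(-511.7) + (0.773606)(-26.3) = 244.47 m.
1° of latitude spans 3600 × 30.80 = 110880 m, so Δφ = 244.47 / 110880 × 3600 = 7.937″.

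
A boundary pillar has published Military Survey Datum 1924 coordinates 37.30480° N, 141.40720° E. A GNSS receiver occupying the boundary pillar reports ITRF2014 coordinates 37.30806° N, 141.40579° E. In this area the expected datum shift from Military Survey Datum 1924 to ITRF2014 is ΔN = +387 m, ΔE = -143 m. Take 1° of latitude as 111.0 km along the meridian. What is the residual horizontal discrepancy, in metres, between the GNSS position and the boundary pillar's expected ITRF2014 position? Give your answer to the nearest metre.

31 m

Observed coordinate differences: Δφ = +0.00326°, Δλ = -0.00141°.
Converting to metres (1° lat = 111000 m, cos φ = 0.795423): observed ΔN = 361.9 m, observed ΔE = -124.5 m.
Subtracting the expected shift leaves a residual of 361.9 − (387) = -25.1 m north and -124.5 − (-143) = 18.5 m east.
Residual distance = √((-25.1)² + 18.5²) = 31.2 m.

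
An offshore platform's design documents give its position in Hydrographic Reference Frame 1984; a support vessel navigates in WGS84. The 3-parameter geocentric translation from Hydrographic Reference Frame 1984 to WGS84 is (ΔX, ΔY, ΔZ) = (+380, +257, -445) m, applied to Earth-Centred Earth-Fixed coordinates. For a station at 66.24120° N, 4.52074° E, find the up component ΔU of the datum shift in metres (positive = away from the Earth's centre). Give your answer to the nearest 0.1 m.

The local up (radial) axis is (cos φ cos λ, cos φ sin λ, sin φ), giving ΔU = 152.621 + 8.161 − 407.286 = -246.50 m.

ΔU = -246.5 m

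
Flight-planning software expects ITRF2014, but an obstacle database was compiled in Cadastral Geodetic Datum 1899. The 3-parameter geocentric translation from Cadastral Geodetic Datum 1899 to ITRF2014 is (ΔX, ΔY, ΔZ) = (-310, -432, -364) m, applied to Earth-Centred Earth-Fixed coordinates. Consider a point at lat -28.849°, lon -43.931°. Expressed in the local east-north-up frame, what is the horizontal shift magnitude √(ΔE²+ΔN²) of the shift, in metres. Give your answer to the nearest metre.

597 m

The local east axis at (φ, λ) is (−sin λ, cos λ, 0), so ΔE = −sin(-43.931°)·(-310) + cos(-43.931°)·(-432) = -526.19 m.
The local north axis is (−sin φ cos λ, −sin φ sin λ, cos φ), giving ΔN = -107.721 + 144.615 − 318.826 = -281.93 m.
Horizontal magnitude = √(ΔE² + ΔN²) = √((-526.19)² + (-281.93)²) = 596.96 m.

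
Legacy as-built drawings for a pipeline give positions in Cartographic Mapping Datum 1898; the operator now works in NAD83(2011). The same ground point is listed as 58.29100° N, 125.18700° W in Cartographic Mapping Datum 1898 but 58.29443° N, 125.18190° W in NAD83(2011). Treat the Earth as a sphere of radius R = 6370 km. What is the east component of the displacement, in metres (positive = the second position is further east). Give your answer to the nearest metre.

ΔE = 298 m

Δφ = 58.29443° − 58.29100° = +0.00343°; Δλ = -125.18190° − -125.18700° = +0.00510°.
1° along a meridian = πR/180 = 111177 m.
ΔN = Δφ × 111177 = 381.3 m; ΔE = Δλ × 111177 × cos(58.29100°) = +0.00510 × 111177 × 0.525605 = 298.0 m.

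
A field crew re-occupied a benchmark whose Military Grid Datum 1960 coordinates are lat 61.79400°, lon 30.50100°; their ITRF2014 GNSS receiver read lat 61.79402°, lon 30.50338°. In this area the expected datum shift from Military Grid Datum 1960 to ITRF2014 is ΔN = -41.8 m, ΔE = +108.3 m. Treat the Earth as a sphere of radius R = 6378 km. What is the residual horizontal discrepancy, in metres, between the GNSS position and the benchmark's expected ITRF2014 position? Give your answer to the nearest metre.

Observed coordinate differences: Δφ = +0.00002°, Δλ = +0.00238°.
Converting to metres (1° lat = 111317 m, cos φ = 0.472643): observed ΔN = 2.2 m, observed ΔE = 125.2 m.
Subtracting the expected shift leaves a residual of 2.2 − (-41.8) = 44.0 m north and 125.2 − (108.3) = 16.9 m east.
Residual distance = √(44.0² + 16.9²) = 47.2 m.

47 m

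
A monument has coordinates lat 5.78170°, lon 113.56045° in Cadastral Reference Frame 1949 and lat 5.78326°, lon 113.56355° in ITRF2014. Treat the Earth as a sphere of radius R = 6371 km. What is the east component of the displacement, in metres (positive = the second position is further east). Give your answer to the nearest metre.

Δφ = 5.78326° − 5.78170° = +0.00156°; Δλ = 113.56355° − 113.56045° = +0.00310°.
1° along a meridian = πR/180 = 111195 m.
ΔN = Δφ × 111195 = 173.5 m; ΔE = Δλ × 111195 × cos(5.78170°) = +0.00310 × 111195 × 0.994913 = 343.0 m.

ΔE = 343 m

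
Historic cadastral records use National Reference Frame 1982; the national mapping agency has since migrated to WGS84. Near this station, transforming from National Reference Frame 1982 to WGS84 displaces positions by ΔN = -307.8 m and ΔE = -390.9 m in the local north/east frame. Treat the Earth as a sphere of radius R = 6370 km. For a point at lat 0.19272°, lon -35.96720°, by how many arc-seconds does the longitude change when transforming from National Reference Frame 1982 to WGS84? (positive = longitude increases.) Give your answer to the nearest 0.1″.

Δλ = -12.7″

At latitude 0.19272°, cos φ = 0.999994.
One radian of longitude at latitude φ spans R cos φ, so Δλ = ΔE / (R cos φ) = -390.9 / (6370000 × 0.999994) = -6.1366e-05 rad = -12.658″.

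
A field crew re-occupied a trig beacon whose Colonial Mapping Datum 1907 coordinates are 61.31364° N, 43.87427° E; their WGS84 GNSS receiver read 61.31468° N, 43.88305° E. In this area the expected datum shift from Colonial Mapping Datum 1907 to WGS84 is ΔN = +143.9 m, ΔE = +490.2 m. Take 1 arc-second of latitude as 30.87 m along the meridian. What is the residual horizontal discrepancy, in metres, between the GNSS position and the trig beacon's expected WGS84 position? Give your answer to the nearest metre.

Observed coordinate differences: Δφ = +0.00104°, Δλ = +0.00878°.
Converting to metres (1° lat = 111132 m, cos φ = 0.480015): observed ΔN = 115.6 m, observed ΔE = 468.4 m.
Subtracting the expected shift leaves a residual of 115.6 − (143.9) = -28.3 m north and 468.4 − (490.2) = -21.8 m east.
Residual distance = √((-28.3)² + (-21.8)²) = 35.8 m.

36 m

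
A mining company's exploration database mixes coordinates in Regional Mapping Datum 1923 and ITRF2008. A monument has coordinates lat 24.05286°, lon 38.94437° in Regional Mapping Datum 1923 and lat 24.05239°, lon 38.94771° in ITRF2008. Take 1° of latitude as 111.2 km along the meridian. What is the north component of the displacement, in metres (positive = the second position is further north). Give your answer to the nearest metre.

Δφ = 24.05239° − 24.05286° = -0.00047°; Δλ = 38.94771° − 38.94437° = +0.00334°.
ΔN = Δφ × 111200 = -52.3 m; ΔE = Δλ × 111200 × cos(24.05286°) = +0.00334 × 111200 × 0.913170 = 339.2 m.

ΔN = -52 m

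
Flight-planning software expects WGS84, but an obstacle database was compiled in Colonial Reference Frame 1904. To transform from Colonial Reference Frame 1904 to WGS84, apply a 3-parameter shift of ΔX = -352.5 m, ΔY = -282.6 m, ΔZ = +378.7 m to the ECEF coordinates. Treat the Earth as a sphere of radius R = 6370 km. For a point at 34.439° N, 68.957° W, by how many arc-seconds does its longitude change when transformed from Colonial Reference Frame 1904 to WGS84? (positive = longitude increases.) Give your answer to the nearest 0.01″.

sin φ = 0.565529, cos φ = 0.824729, sin λ = -0.933311, cos λ = 0.359068.
East component: ΔE = −sin λ·ΔX + cos λ·ΔY = −(-0.933311)(-352.5) + (0.359068)(-282.6) = -430.46 m.
1° of latitude spans πR/180 = 111177 m; at latitude φ, 1° of longitude spans that × cos φ = 91691.3 m, so Δλ = -430.46 / 91691.3 × 3600 = -16.901″.

Δλ = -16.90″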